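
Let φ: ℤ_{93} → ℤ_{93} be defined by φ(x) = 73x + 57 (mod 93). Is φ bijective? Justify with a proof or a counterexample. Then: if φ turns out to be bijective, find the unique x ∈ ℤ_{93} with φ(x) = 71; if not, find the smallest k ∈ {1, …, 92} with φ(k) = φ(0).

Recall: injectivity means: for all s, t in the domain, φ(s) = φ(t) implies s = t.
If φ(s) = φ(t), then 73s ≡ 73t (mod 93). Because gcd(73, 93) = 1, we may cancel 73 to get s ≡ t (mod 93).
We now compute 73⁻¹ mod 93 explicitly. Euclid's algorithm: 93 = 1·73 + 20, 73 = 3·20 + 13, 20 = 1·13 + 7, 13 = 1·7 + 6, 7 = 1·6 + 1; back-substituting gives 1 = 79·73 − 62·93, so 73⁻¹ ≡ 79 (mod 93).
Then y ↦ 79(y − 57) is a two-sided inverse to φ, so every y ∈ ℤ_{93} has a preimage.
So φ is bijective.
Since φ is bijective, we find φ⁻¹(71): we need 73x ≡ 71 − 57 ≡ 14 (mod 93). Using 73⁻¹ = 79: x ≡ 79·14 = 1106 = 11·93 + 83, so x = 83.
Check: φ(83) = 73·83 + 57 = 6116 = 65·93 + 71 ≡ 71 (mod 93).

83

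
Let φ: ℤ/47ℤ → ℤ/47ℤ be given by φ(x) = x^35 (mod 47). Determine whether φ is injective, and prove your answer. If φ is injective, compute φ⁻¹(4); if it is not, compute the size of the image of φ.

16

Since 47 is prime, the nonzero elements of ℤ/47ℤ form a cyclic group of order 46.
As gcd(35, 46) = 1, raising to the 35th power is a bijection on this group: if x_1^35 ≡ x_2^35 then (x_1x_2^{−1})^35 = 1, and the only element of order dividing gcd(35, 46) = 1 is 1, so x_1 = x_2.
With φ(0) = 0 this makes φ injective on all of ℤ/47ℤ, hence bijective (finite equal-size domain and codomain). In particular φ is injective.
Since φ is injective, we find the preimage of 4. The inverse of x ↦ x^35 on (ℤ/47ℤ)^× is x ↦ x^25, because 35·25 = 875 = 19·46 + 1 ≡ 1 (mod 46) and x^{46} = 1 for x ≠ 0 (Fermat). So φ⁻¹(4) = 4^25 mod 47.
Repeated squaring mod 47: 4^1 ≡ 4, 4^2 ≡ 4² = 16, 4^4 ≡ 16² = 256 ≡ 21, 4^8 ≡ 21² = 441 ≡ 18, 4^16 ≡ 18² = 324 ≡ 42. Since 25 = 16 + 8 + 1, 4^25 ≡ 42·18·4: 42·18 = 756 ≡ 4, then 4·4 = 16. So 4^25 ≡ 16 (mod 47).
Hence φ⁻¹(4) = 16.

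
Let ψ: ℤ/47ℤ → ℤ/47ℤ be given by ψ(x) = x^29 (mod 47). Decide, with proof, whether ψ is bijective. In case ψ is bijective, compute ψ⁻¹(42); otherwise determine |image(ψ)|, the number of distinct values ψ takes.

14

Since 47 is prime, the nonzero elements of ℤ/47ℤ form a cyclic group of order 46.
As gcd(29, 46) = 1, raising to the 29th power is a bijection on this group: if x_1^29 ≡ x_2^29 then (x_1x_2^{−1})^29 = 1, and the only element of order dividing gcd(29, 46) = 1 is 1, so x_1 = x_2.
With ψ(0) = 0 this makes ψ injective on all of ℤ/47ℤ, hence bijective (finite equal-size domain and codomain). In particular ψ is bijective.
Since ψ is bijective, we find the preimage of 42. The inverse of x ↦ x^29 on (ℤ/47ℤ)^× is x ↦ x^27, because 29·27 = 783 = 17·46 + 1 ≡ 1 (mod 46) and x^{46} = 1 for x ≠ 0 (Fermat). So ψ⁻¹(42) = 42^27 mod 47.
Repeated squaring mod 47: 42^1 ≡ 42, 42^2 ≡ 42² = 1764 ≡ 25, 42^4 ≡ 25² = 625 ≡ 14, 42^8 ≡ 14² = 196 ≡ 8, 42^16 ≡ 8² = 64 ≡ 17. Since 27 = 16 + 8 + 2 + 1, 42^27 ≡ 17·8·25·42: 17·8 = 136 ≡ 42, then 42·25 = 1050 ≡ 16, then 16·42 = 672 ≡ 14. So 42^27 ≡ 14 (mod 47).
Hence ψ⁻¹(42) = 14.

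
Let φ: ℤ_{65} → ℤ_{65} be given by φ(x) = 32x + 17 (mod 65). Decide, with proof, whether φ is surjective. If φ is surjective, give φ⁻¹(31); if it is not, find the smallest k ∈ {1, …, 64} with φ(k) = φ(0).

37

Since gcd(32, 65) = 1, 32 is invertible modulo 65. Euclid's algorithm: 65 = 2·32 + 1; back-substituting gives 1 = 63·32 − 31·65, so 32⁻¹ ≡ 63 (mod 65).
Then y ↦ 63(y − 17) is a two-sided inverse to φ, so every y ∈ ℤ_{65} has a preimage.
Therefore φ is surjective.
Since φ is surjective, we find φ⁻¹(31): we need 32x ≡ 31 − 17 ≡ 14 (mod 65). Using 32⁻¹ = 63: x ≡ 63·14 = 882 = 13·65 + 37, so x = 37.
Check: φ(37) = 32·37 + 17 = 1201 = 18·65 + 31 ≡ 31 (mod 65).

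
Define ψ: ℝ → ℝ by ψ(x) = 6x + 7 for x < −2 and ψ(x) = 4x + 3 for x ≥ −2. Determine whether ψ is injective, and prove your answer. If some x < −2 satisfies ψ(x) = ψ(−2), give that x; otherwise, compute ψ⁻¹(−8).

Both pieces are strictly increasing (slopes 6 and 4), so each is injective on its own interval.
The left piece maps (−∞, −2) onto (−∞, −5); the right piece maps [−2, ∞) onto [−5, ∞).
These images are disjoint, so no value is attained by both pieces. Therefore ψ is injective.
Because the two images are disjoint, no x < −2 has ψ(x) = ψ(−2), so we compute ψ⁻¹(−8): −8 lies in (−∞, −5), so solve 6x + 7 = −8: x = (−8 − 7)/6 = −5/2.

-5/2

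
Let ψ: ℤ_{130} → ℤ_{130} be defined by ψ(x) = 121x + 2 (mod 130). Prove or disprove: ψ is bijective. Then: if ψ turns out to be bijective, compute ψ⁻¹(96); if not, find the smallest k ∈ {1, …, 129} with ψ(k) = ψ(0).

4

Suppose ψ(x_1) = ψ(x_2) in ℤ_{130}. Then 121x_1 + 2 ≡ 121x_2 + 2 (mod 130), therefore 121(x_1 − x_2) ≡ 0 (mod 130).
Since gcd(121, 130) = 1, 121 is invertible modulo 130, so x_1 − x_2 ≡ 0 (mod 130), i.e. x_1 = x_2.
We now compute 121⁻¹ mod 130 explicitly. Euclid's algorithm: 130 = 1·121 + 9, 121 = 13·9 + 4, 9 = 2·4 + 1; back-substituting gives 1 = 101·121 − 94·130, so 121⁻¹ ≡ 101 (mod 130).
Then y ↦ 101(y − 2) is a two-sided inverse to ψ, so every y ∈ ℤ_{130} has a preimage.
Hence ψ is bijective.
Since ψ is bijective, we compute ψ⁻¹(96): solve 121x + 2 ≡ 96 (mod 130), i.e. 121x ≡ 94 (mod 130).
Multiplying by 121⁻¹ = 101 gives x ≡ 101·94 = 9494 = 73·130 + 4 ≡ 4 (mod 130).
Check: ψ(4) = 121·4 + 2 = 486 = 3·130 + 96 ≡ 96 (mod 130).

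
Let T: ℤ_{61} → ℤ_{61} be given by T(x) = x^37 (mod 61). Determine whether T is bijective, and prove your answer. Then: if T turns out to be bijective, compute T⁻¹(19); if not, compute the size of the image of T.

Since 61 is prime, the nonzero elements of ℤ_{61} form a cyclic group of order 60.
As gcd(37, 60) = 1, raising to the 37th power is a bijection on this group: if x_1^37 ≡ x_2^37 then (x_1x_2^{−1})^37 = 1, and the only element of order dividing gcd(37, 60) = 1 is 1, so x_1 = x_2.
With T(0) = 0 this makes T injective on all of ℤ_{61}, hence bijective (finite equal-size domain and codomain). In particular T is bijective.
Since T is bijective, we find the preimage of 19. The inverse of x ↦ x^37 on (ℤ_{61})^× is x ↦ x^13, because 37·13 = 481 = 8·60 + 1 ≡ 1 (mod 60) and x^{60} = 1 for x ≠ 0 (Fermat). So T⁻¹(19) = 19^13 mod 61.
Repeated squaring mod 61: 19^1 ≡ 19, 19^2 ≡ 19² = 361 ≡ 56, 19^4 ≡ 56² = 3136 ≡ 25, 19^8 ≡ 25² = 625 ≡ 15. Since 13 = 8 + 4 + 1, 19^13 ≡ 15·25·19: 15·25 = 375 ≡ 9, then 9·19 = 171 ≡ 49. So 19^13 ≡ 49 (mod 61).
Hence T⁻¹(19) = 49.

49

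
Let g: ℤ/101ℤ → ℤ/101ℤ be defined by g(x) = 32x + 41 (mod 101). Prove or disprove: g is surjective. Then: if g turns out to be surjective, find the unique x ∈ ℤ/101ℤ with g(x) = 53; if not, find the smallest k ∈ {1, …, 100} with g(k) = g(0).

13

By definition, surjectivity means every element of the codomain has a preimage under g.
Since gcd(32, 101) = 1, 32 is invertible modulo 101. Euclid's algorithm: 101 = 3·32 + 5, 32 = 6·5 + 2, 5 = 2·2 + 1; back-substituting gives 1 = 60·32 − 19·101, so 32⁻¹ ≡ 60 (mod 101).
Then y ↦ 60(y − 41) is a two-sided inverse to g, so every y ∈ ℤ/101ℤ has a preimage.
Hence g is surjective.
Since g is surjective, we compute g⁻¹(53): solve 32x + 41 ≡ 53 (mod 101), i.e. 32x ≡ 12 (mod 101).
Multiplying by 32⁻¹ = 60 gives x ≡ 60·12 = 720 = 7·101 + 13 ≡ 13 (mod 101).
Check: g(13) = 32·13 + 41 = 457 = 4·101 + 53 ≡ 53 (mod 101).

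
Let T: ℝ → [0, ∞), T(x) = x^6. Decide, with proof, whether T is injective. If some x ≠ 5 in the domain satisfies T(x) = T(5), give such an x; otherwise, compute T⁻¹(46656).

T(5) = 15625 = (−5)^6 = T(−5) (since 6 is even), with 5 ≠ −5. So T is not injective.
For the follow-up, such an x exists: taking x = −5 ∈ ℝ gives T(−5) = 15625 = T(5) with −5 ≠ 5.

-5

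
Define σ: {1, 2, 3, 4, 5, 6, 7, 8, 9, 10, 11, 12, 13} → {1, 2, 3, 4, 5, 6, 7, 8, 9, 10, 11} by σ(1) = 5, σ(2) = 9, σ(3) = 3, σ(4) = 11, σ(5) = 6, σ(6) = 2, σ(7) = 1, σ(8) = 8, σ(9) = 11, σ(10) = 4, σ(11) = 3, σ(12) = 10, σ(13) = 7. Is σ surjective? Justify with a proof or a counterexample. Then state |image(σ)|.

11

Every element of the codomain has a preimage: 1 = σ(7), 2 = σ(6), 3 = σ(3), 4 = σ(10), 5 = σ(1), 6 = σ(5), 7 = σ(13), 8 = σ(8), 9 = σ(2), 10 = σ(12), 11 = σ(4).
Therefore σ is surjective.
The image of σ is {1, 2, 3, 4, 5, 6, 7, 8, 9, 10, 11}, which has 11 elements.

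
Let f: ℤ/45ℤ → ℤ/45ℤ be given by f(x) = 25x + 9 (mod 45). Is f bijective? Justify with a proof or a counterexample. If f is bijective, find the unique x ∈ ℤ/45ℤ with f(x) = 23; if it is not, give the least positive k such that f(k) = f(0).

We have gcd(25, 45) = 5 > 1. Taking x_1 = 0 and x_2 = 9: f(0) = 9 and f(9) = 25·9 + 9 = 234 ≡ 9 (mod 45).
So f(0) = f(9) while 0 ≠ 9, therefore f is not injective, hence not bijective.
Since f is not bijective, we find the least positive k with f(k) = f(0): this means 25k ≡ 0 (mod 45), i.e. 45 ∣ 25k. Since gcd(25, 45) = 5, dividing through by 5 this holds exactly when 9 ∣ 5k, and as gcd(5, 9) = 1, exactly when 9 ∣ k.
The smallest positive such k is 9.

9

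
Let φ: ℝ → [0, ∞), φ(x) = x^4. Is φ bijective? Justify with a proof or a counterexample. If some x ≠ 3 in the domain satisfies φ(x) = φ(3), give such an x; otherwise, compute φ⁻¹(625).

-3

φ(3) = 81 = (−3)^4 = φ(−3) (since 4 is even), with 3 ≠ −3. So φ is not injective, hence not bijective.
For the follow-up, such an x exists: taking x = −3 ∈ ℝ gives φ(−3) = 81 = φ(3) with −3 ≠ 3.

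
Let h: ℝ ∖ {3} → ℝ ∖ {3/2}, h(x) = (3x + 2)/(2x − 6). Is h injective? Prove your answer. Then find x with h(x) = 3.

20/3

Suppose h(s) = h(t). Cross-multiplying: (3s + 2)(2t − 6) = (3t + 2)(2s − 6).
Expanding both sides and cancelling the symmetric terms leaves −22·(s − t) = 0. Since −22 ≠ 0, s = t. So h is injective.
Solving h(x) = 3: cross-multiplying gives 3x + 2 = 3(2x − 6), which rearranges to −3x = −20, so x = 20/3.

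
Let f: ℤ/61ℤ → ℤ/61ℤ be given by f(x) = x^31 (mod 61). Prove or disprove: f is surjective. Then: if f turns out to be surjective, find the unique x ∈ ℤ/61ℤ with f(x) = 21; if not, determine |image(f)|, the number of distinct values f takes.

40

Since 61 is prime, the nonzero elements of ℤ/61ℤ form a cyclic group of order 60.
As gcd(31, 60) = 1, raising to the 31st power is a bijection on this group: if a^31 ≡ b^31 then (ab^{−1})^31 = 1, and the only element of order dividing gcd(31, 60) = 1 is 1, so a = b.
With f(0) = 0 this makes f injective on all of ℤ/61ℤ, hence bijective (finite equal-size domain and codomain). In particular f is surjective.
Since f is surjective, we find the preimage of 21. The inverse of x ↦ x^31 on (ℤ/61ℤ)^× is x ↦ x^31, because 31·31 = 961 = 16·60 + 1 ≡ 1 (mod 60) and x^{60} = 1 for x ≠ 0 (Fermat). So f⁻¹(21) = 21^31 mod 61.
Repeated squaring mod 61: 21^1 ≡ 21, 21^2 ≡ 21² = 441 ≡ 14, 21^4 ≡ 14² = 196 ≡ 13, 21^8 ≡ 13² = 169 ≡ 47, 21^16 ≡ 47² = 2209 ≡ 13. Since 31 = 16 + 8 + 4 + 2 + 1, 21^31 ≡ 13·47·13·14·21: 13·47 = 611 ≡ 1, then 1·13 = 13, then 13·14 = 182 ≡ 60, then 60·21 = 1260 ≡ 40. So 21^31 ≡ 40 (mod 61).
Hence f⁻¹(21) = 40.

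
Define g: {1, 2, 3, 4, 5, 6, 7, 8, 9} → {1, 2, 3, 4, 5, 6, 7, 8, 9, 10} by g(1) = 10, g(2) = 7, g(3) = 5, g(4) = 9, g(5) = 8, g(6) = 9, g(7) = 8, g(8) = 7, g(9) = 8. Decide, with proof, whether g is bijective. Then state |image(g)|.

g(4) = 9 = g(6) with 4 ≠ 6, so g is not injective, hence not bijective.
The image of g is {5, 7, 8, 9, 10}, which has 5 elements.

5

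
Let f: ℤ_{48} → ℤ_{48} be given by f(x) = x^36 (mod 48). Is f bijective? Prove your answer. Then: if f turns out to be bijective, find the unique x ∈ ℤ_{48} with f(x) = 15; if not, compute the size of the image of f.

4

f(2): Repeated squaring mod 48: 2^1 ≡ 2, 2^2 ≡ 2² = 4, 2^4 ≡ 4² = 16, 2^8 ≡ 16² = 256 ≡ 16, 2^16 ≡ 16² = 256 ≡ 16, 2^32 ≡ 16² = 256 ≡ 16. Since 36 = 32 + 4, 2^36 ≡ 16·16: 16·16 = 256 ≡ 16. So 2^36 ≡ 16 (mod 48).
f(4): Repeated squaring mod 48: 4^1 ≡ 4, 4^2 ≡ 4² = 16, 4^4 ≡ 16² = 256 ≡ 16, 4^8 ≡ 16² = 256 ≡ 16, 4^16 ≡ 16² = 256 ≡ 16, 4^32 ≡ 16² = 256 ≡ 16. Since 36 = 32 + 4, 4^36 ≡ 16·16: 16·16 = 256 ≡ 16. So 4^36 ≡ 16 (mod 48).
So f(2) = f(4) = 16 while 2 ≠ 4, hence f is not injective, hence not bijective.
Since f is not bijective, we determine |image(f)|. Computing x^36 mod 48 for each x (by repeated squaring, reducing mod 48 at every step), the values f(0), f(1), …, f(47) are: 0, 1, 16, 33, 16, 1, 0, 1, 16, 33, 16, 1, 0, 1, 16, 33, 16, 1, 0, 1, 16, 33, 16, 1, 0, 1, 16, 33, 16, 1, 0, 1, 16, 33, 16, 1, 0, 1, 16, 33, 16, 1, 0, 1, 16, 33, 16, 1.
The distinct values are {0, 1, 16, 33}; there are 4 of them.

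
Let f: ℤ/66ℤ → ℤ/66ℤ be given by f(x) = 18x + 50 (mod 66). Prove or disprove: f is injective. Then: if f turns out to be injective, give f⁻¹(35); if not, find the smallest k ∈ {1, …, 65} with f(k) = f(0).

We have gcd(18, 66) = 6 > 1. Taking s = 0 and t = 11: f(0) = 50 and f(11) = 18·11 + 50 = 248 ≡ 50 (mod 66).
So f(0) = f(11) while 0 ≠ 11, therefore f is not injective.
Since f is not injective, we find the least positive k with f(k) = f(0): this means 18k ≡ 0 (mod 66), i.e. 66 ∣ 18k. Since gcd(18, 66) = 6, dividing through by 6 this holds exactly when 11 ∣ 3k, and as gcd(3, 11) = 1, exactly when 11 ∣ k.
The smallest positive such k is 11.

11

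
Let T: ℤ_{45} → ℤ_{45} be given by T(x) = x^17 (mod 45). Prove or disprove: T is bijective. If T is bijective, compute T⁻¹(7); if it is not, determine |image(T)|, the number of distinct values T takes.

35

T(0) = 0^17 = 0.
T(15): Repeated squaring mod 45: 15^1 ≡ 15, 15^2 ≡ 15² = 225 ≡ 0, 15^4 ≡ 0² = 0, 15^8 ≡ 0² = 0, 15^16 ≡ 0² = 0. Since 17 = 16 + 1, 15^17 ≡ 0·15: 0·15 = 0. So 15^17 ≡ 0 (mod 45).
So T(0) = T(15) = 0 while 0 ≠ 15, hence T is not injective, hence not bijective.
Since T is not bijective, we determine |image(T)|. Computing x^17 mod 45 for each x (by repeated squaring, reducing mod 45 at every step), the values T(0), T(1), …, T(44) are: 0, 1, 32, 18, 34, 20, 36, 22, 8, 9, 10, 41, 27, 43, 29, 0, 31, 17, 18, 19, 5, 36, 7, 38, 9, 40, 26, 27, 28, 14, 0, 16, 2, 18, 4, 35, 36, 37, 23, 9, 25, 11, 27, 13, 44.
The distinct values are {0, 1, 2, 4, 5, 7, 8, 9, 10, 11, 13, 14, 16, 17, 18, 19, 20, 22, 23, 25, 26, 27, 28, 29, 31, 32, 34, 35, 36, 37, 38, 40, 41, 43, 44}; there are 35 of them.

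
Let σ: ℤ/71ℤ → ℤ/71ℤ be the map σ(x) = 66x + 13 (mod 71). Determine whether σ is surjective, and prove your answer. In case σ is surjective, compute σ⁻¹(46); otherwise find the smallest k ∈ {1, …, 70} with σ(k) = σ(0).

By definition, σ is surjective if every y in the codomain equals σ(x) for some x in the domain.
Since gcd(66, 71) = 1, 66 is invertible modulo 71. Euclid's algorithm: 71 = 1·66 + 5, 66 = 13·5 + 1; back-substituting gives 1 = 14·66 − 13·71, so 66⁻¹ ≡ 14 (mod 71).
For any y ∈ ℤ/71ℤ, x = 14(y − 13) mod 71 satisfies σ(x) = 66·14(y − 13) + 13 ≡ y (since 66·14 ≡ 1 mod 71). So every y has a preimage.
Thus σ is surjective.
Since σ is surjective, we compute σ⁻¹(46): solve 66x + 13 ≡ 46 (mod 71), i.e. 66x ≡ 33 (mod 71).
Multiplying by 66⁻¹ = 14 gives x ≡ 14·33 = 462 = 6·71 + 36 ≡ 36 (mod 71).
Check: σ(36) = 66·36 + 13 = 2389 = 33·71 + 46 ≡ 46 (mod 71).

36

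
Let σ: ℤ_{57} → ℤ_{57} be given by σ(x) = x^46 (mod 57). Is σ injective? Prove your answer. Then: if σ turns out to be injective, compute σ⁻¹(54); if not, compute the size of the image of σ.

σ(8): Repeated squaring mod 57: 8^1 ≡ 8, 8^2 ≡ 8² = 64 ≡ 7, 8^4 ≡ 7² = 49, 8^8 ≡ 49² = 2401 ≡ 7, 8^16 ≡ 7² = 49, 8^32 ≡ 49² = 2401 ≡ 7. Since 46 = 32 + 8 + 4 + 2, 8^46 ≡ 7·7·49·7: 7·7 = 49, then 49·49 = 2401 ≡ 7, then 7·7 = 49. So 8^46 ≡ 49 (mod 57).
σ(11): Repeated squaring mod 57: 11^1 ≡ 11, 11^2 ≡ 11² = 121 ≡ 7, 11^4 ≡ 7² = 49, 11^8 ≡ 49² = 2401 ≡ 7, 11^16 ≡ 7² = 49, 11^32 ≡ 49² = 2401 ≡ 7. Since 46 = 32 + 8 + 4 + 2, 11^46 ≡ 7·7·49·7: 7·7 = 49, then 49·49 = 2401 ≡ 7, then 7·7 = 49. So 11^46 ≡ 49 (mod 57).
So σ(8) = σ(11) = 49 while 8 ≠ 11, thus σ is not injective.
Since σ is not injective, we determine |image(σ)|. Computing x^46 mod 57 for each x (by repeated squaring, reducing mod 57 at every step), the values σ(0), σ(1), …, σ(56) are: 0, 1, 55, 54, 4, 43, 6, 7, 49, 9, 28, 49, 45, 25, 43, 42, 16, 55, 39, 19, 1, 36, 16, 4, 24, 25, 7, 30, 28, 28, 30, 7, 25, 24, 4, 16, 36, 1, 19, 39, 55, 16, 42, 43, 25, 45, 49, 28, 9, 49, 7, 6, 43, 4, 54, 55, 1.
The distinct values are {0, 1, 4, 6, 7, 9, 16, 19, 24, 25, 28, 30, 36, 39, 42, 43, 45, 49, 54, 55}; there are 20 of them.

20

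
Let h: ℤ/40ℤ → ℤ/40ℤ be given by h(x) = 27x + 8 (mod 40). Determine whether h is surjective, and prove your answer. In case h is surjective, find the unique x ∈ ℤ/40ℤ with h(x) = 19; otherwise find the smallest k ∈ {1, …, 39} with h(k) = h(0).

33

Since gcd(27, 40) = 1, 27 is invertible modulo 40. Euclid's algorithm: 40 = 1·27 + 13, 27 = 2·13 + 1; back-substituting gives 1 = 3·27 − 2·40, so 27⁻¹ ≡ 3 (mod 40).
For any y ∈ ℤ/40ℤ, x = 3(y − 8) mod 40 satisfies h(x) = 27·3(y − 8) + 8 ≡ y (since 27·3 ≡ 1 mod 40). So every y has a preimage.
Thus h is surjective.
Since h is surjective, we compute h⁻¹(19): solve 27x + 8 ≡ 19 (mod 40), i.e. 27x ≡ 11 (mod 40).
Multiplying by 27⁻¹ = 3 gives x ≡ 3·11 = 33 ≡ 33 (mod 40).
Check: h(33) = 27·33 + 8 = 899 = 22·40 + 19 ≡ 19 (mod 40).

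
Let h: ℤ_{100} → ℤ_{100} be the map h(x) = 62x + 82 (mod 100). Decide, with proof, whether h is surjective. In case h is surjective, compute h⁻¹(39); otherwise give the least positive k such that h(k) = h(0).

Recall: surjectivity means every element of the codomain has a preimage under h.
Since gcd(62, 100) = 2, we have 62x ≡ 0 (mod 2) for all x, so h(x) ≡ 0 (mod 2).
But 1 ≢ 0 (mod 2), so 1 ∈ ℤ_{100} has no preimage. Therefore h is not surjective.
Since h is not surjective, we find the least positive k with h(k) = h(0): this means 62k ≡ 0 (mod 100), i.e. 100 ∣ 62k. Since gcd(62, 100) = 2, dividing through by 2 this holds exactly when 50 ∣ 31k, and as gcd(31, 50) = 1, exactly when 50 ∣ k.
The smallest positive such k is 50.

50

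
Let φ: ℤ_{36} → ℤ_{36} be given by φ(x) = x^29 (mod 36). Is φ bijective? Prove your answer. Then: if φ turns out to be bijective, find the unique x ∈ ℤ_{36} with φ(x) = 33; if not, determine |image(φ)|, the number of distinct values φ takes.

21

φ(0) = 0^29 = 0.
φ(6): Repeated squaring mod 36: 6^1 ≡ 6, 6^2 ≡ 6² = 36 ≡ 0, 6^4 ≡ 0² = 0, 6^8 ≡ 0² = 0, 6^16 ≡ 0² = 0. Since 29 = 16 + 8 + 4 + 1, 6^29 ≡ 0·0·0·6: 0·0 = 0, then 0·0 = 0, then 0·6 = 0. So 6^29 ≡ 0 (mod 36).
So φ(0) = φ(6) = 0 while 0 ≠ 6, so φ is not injective, hence not bijective.
Since φ is not bijective, we determine |image(φ)|. Computing x^29 mod 36 for each x (by repeated squaring, reducing mod 36 at every step), the values φ(0), φ(1), …, φ(35) are: 0, 1, 32, 27, 16, 29, 0, 31, 8, 9, 28, 23, 0, 25, 20, 27, 4, 17, 0, 19, 32, 9, 16, 11, 0, 13, 8, 27, 28, 5, 0, 7, 20, 9, 4, 35.
The distinct values are {0, 1, 4, 5, 7, 8, 9, 11, 13, 16, 17, 19, 20, 23, 25, 27, 28, 29, 31, 32, 35}; there are 21 of them.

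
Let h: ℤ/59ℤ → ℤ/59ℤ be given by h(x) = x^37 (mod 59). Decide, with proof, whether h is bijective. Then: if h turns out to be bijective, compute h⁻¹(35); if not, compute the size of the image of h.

Since 59 is prime, the nonzero elements of ℤ/59ℤ form a cyclic group of order 58.
As gcd(37, 58) = 1, raising to the 37th power is a bijection on this group: if a^37 ≡ b^37 then (ab^{−1})^37 = 1, and the only element of order dividing gcd(37, 58) = 1 is 1, so a = b.
With h(0) = 0 this makes h injective on all of ℤ/59ℤ, hence bijective (finite equal-size domain and codomain). In particular h is bijective.
Since h is bijective, we find the preimage of 35. The inverse of x ↦ x^37 on (ℤ/59ℤ)^× is x ↦ x^11, because 37·11 = 407 = 7·58 + 1 ≡ 1 (mod 58) and x^{58} = 1 for x ≠ 0 (Fermat). So h⁻¹(35) = 35^11 mod 59.
Repeated squaring mod 59: 35^1 ≡ 35, 35^2 ≡ 35² = 1225 ≡ 45, 35^4 ≡ 45² = 2025 ≡ 19, 35^8 ≡ 19² = 361 ≡ 7. Since 11 = 8 + 2 + 1, 35^11 ≡ 7·45·35: 7·45 = 315 ≡ 20, then 20·35 = 700 ≡ 51. So 35^11 ≡ 51 (mod 59).
Hence h⁻¹(35) = 51.

51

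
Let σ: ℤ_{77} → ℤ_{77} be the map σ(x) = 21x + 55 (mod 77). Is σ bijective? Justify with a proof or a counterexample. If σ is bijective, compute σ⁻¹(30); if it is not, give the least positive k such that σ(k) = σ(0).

Recall: injectivity means: for all x_1, x_2 in the domain, σ(x_1) = σ(x_2) implies x_1 = x_2.
We have gcd(21, 77) = 7 > 1. Taking x_1 = 0 and x_2 = 11: σ(0) = 55 and σ(11) = 21·11 + 55 = 286 ≡ 55 (mod 77).
So σ(0) = σ(11) while 0 ≠ 11, so σ is not injective, hence not bijective.
Since σ is not bijective, we find the least positive k with σ(k) = σ(0): this means 21k ≡ 0 (mod 77), i.e. 77 ∣ 21k. Since gcd(21, 77) = 7, dividing through by 7 this holds exactly when 11 ∣ 3k, and as gcd(3, 11) = 1, exactly when 11 ∣ k.
The smallest positive such k is 11.

11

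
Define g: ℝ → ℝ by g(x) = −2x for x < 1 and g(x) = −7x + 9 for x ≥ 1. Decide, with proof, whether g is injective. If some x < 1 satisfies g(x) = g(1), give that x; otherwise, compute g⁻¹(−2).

Both pieces are strictly decreasing (slopes −2 and −7), so each is injective on its own interval.
The left piece maps (−∞, 1) onto (−2, ∞); the right piece maps [1, ∞) onto (−∞, 2].
These images overlap. In particular g(1) = 2 (right piece), and solving −2x = 2 on the left piece gives x = −1 < 1.
So g(−1) = g(1) with −1 ≠ 1, and g is not injective. This x = −1 is the requested value below 1.

-1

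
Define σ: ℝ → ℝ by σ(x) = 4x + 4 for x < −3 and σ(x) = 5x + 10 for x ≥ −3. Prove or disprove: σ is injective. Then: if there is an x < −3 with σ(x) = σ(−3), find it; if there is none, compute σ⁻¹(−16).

-5

Both pieces are strictly increasing (slopes 4 and 5), so each is injective on its own interval.
The left piece maps (−∞, −3) onto (−∞, −8); the right piece maps [−3, ∞) onto [−5, ∞).
These images are disjoint, so no value is attained by both pieces. Hence σ is injective.
Because the two images are disjoint, no x < −3 has σ(x) = σ(−3), so we compute σ⁻¹(−16): −16 lies in (−∞, −8), so solve 4x + 4 = −16: x = (−16 − 4)/4 = −5.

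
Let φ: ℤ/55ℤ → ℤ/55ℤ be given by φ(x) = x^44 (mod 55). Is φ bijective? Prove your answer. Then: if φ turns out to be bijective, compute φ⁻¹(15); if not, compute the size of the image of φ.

12

φ(4): Repeated squaring mod 55: 4^1 ≡ 4, 4^2 ≡ 4² = 16, 4^4 ≡ 16² = 256 ≡ 36, 4^8 ≡ 36² = 1296 ≡ 31, 4^16 ≡ 31² = 961 ≡ 26, 4^32 ≡ 26² = 676 ≡ 16. Since 44 = 32 + 8 + 4, 4^44 ≡ 16·31·36: 16·31 = 496 ≡ 1, then 1·36 = 36. So 4^44 ≡ 36 (mod 55).
φ(7): Repeated squaring mod 55: 7^1 ≡ 7, 7^2 ≡ 7² = 49, 7^4 ≡ 49² = 2401 ≡ 36, 7^8 ≡ 36² = 1296 ≡ 31, 7^16 ≡ 31² = 961 ≡ 26, 7^32 ≡ 26² = 676 ≡ 16. Since 44 = 32 + 8 + 4, 7^44 ≡ 16·31·36: 16·31 = 496 ≡ 1, then 1·36 = 36. So 7^44 ≡ 36 (mod 55).
So φ(4) = φ(7) = 36 while 4 ≠ 7, thus φ is not injective, hence not bijective.
Since φ is not bijective, we determine |image(φ)|. Computing x^44 mod 55 for each x (by repeated squaring, reducing mod 55 at every step), the values φ(0), φ(1), …, φ(54) are: 0, 1, 16, 26, 36, 20, 31, 36, 26, 16, 45, 11, 1, 16, 26, 25, 31, 31, 36, 26, 5, 1, 11, 1, 16, 15, 36, 31, 31, 36, 15, 16, 1, 11, 1, 5, 26, 36, 31, 31, 25, 26, 16, 1, 11, 45, 16, 26, 36, 31, 20, 36, 26, 16, 1.
The distinct values are {0, 1, 5, 11, 15, 16, 20, 25, 26, 31, 36, 45}; there are 12 of them.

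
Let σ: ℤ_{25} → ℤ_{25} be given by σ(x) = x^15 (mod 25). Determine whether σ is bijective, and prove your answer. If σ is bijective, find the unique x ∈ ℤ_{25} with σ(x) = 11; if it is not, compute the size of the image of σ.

5

σ(0) = 0^15 = 0.
σ(5): Repeated squaring mod 25: 5^1 ≡ 5, 5^2 ≡ 5² = 25 ≡ 0, 5^4 ≡ 0² = 0, 5^8 ≡ 0² = 0. Since 15 = 8 + 4 + 2 + 1, 5^15 ≡ 0·0·0·5: 0·0 = 0, then 0·0 = 0, then 0·5 = 0. So 5^15 ≡ 0 (mod 25).
So σ(0) = σ(5) = 0 while 0 ≠ 5, therefore σ is not injective, hence not bijective.
Since σ is not bijective, we determine |image(σ)|. Computing x^15 mod 25 for each x (by repeated squaring, reducing mod 25 at every step), the values σ(0), σ(1), …, σ(24) are: 0, 1, 18, 7, 24, 0, 1, 18, 7, 24, 0, 1, 18, 7, 24, 0, 1, 18, 7, 24, 0, 1, 18, 7, 24.
The distinct values are {0, 1, 7, 18, 24}; there are 5 of them.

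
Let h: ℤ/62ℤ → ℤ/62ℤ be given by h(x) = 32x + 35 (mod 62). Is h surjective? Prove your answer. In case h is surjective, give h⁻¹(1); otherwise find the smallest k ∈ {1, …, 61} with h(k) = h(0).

By definition, h is surjective if every y in the codomain equals h(x) for some x in the domain.
Since gcd(32, 62) = 2, we have 32x ≡ 0 (mod 2) for all x, so h(x) ≡ 1 (mod 2).
But 0 ≢ 1 (mod 2), so 0 ∈ ℤ/62ℤ has no preimage. So h is not surjective.
Since h is not surjective, we find the least positive k with h(k) = h(0): this means 32k ≡ 0 (mod 62), i.e. 62 ∣ 32k. Since gcd(32, 62) = 2, dividing through by 2 this holds exactly when 31 ∣ 16k, and as gcd(16, 31) = 1, exactly when 31 ∣ k.
The smallest positive such k is 31.

31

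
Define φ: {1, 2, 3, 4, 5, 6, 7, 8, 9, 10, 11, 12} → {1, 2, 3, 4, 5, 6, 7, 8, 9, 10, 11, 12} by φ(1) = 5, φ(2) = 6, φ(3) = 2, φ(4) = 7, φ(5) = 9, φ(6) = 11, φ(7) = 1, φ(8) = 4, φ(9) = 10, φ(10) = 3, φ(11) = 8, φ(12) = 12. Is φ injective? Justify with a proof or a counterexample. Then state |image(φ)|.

12

The values φ(1), …, φ(12) are 5, 6, 2, 7, 9, 11, 1, 4, 10, 3, 8, 12 — all distinct.
So φ(a) = φ(b) only when a = b, and φ is injective.
The image of φ is {1, 2, 3, 4, 5, 6, 7, 8, 9, 10, 11, 12}, which has 12 elements.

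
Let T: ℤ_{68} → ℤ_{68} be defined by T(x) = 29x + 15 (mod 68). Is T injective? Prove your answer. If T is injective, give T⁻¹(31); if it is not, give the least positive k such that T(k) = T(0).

24

By definition, T is injective if T(u) = T(v) implies u = v.
If T(u) = T(v), then 29u ≡ 29v (mod 68). Because gcd(29, 68) = 1, we may cancel 29 to get u ≡ v (mod 68).
Hence T is injective.
We now compute 29⁻¹ mod 68 explicitly. Euclid's algorithm: 68 = 2·29 + 10, 29 = 2·10 + 9, 10 = 1·9 + 1; back-substituting gives 1 = 61·29 − 26·68, so 29⁻¹ ≡ 61 (mod 68).
Since T is injective, we compute T⁻¹(31): solve 29x + 15 ≡ 31 (mod 68), i.e. 29x ≡ 16 (mod 68).
Multiplying by 29⁻¹ = 61 gives x ≡ 61·16 = 976 = 14·68 + 24 ≡ 24 (mod 68).
Check: T(24) = 29·24 + 15 = 711 = 10·68 + 31 ≡ 31 (mod 68).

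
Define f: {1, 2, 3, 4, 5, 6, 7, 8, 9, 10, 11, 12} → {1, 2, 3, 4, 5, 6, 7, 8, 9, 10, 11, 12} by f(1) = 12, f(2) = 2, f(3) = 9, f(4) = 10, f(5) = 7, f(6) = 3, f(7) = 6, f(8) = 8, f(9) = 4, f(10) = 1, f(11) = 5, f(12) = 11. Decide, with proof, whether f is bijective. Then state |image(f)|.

The values 12, 2, 9, 10, 7, 3, 6, 8, 4, 1, 5, 11 are a permutation of {1, 2, 3, 4, 5, 6, 7, 8, 9, 10, 11, 12}: each element appears exactly once.
So f is injective and surjective, hence bijective.
The image of f is {1, 2, 3, 4, 5, 6, 7, 8, 9, 10, 11, 12}, which has 12 elements.

12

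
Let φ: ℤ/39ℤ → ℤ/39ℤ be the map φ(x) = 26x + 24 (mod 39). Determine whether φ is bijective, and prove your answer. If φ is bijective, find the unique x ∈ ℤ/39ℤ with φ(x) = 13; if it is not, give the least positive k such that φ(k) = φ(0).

3

Recall that injectivity means: for all x_1, x_2 in the domain, φ(x_1) = φ(x_2) implies x_1 = x_2.
We have gcd(26, 39) = 13 > 1. Taking x_1 = 0 and x_2 = 3: φ(0) = 24 and φ(3) = 26·3 + 24 = 102 ≡ 24 (mod 39).
So φ(0) = φ(3) while 0 ≠ 3, hence φ is not injective, hence not bijective.
Since φ is not bijective, we find the least positive k with φ(k) = φ(0): this means 26k ≡ 0 (mod 39), i.e. 39 ∣ 26k. Since gcd(26, 39) = 13, dividing through by 13 this holds exactly when 3 ∣ 2k, and as gcd(2, 3) = 1, exactly when 3 ∣ k.
The smallest positive such k is 3.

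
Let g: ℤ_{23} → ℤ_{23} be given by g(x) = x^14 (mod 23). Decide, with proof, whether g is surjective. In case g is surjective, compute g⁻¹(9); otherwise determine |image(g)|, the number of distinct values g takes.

12

g(11): Repeated squaring mod 23: 11^1 ≡ 11, 11^2 ≡ 11² = 121 ≡ 6, 11^4 ≡ 6² = 36 ≡ 13, 11^8 ≡ 13² = 169 ≡ 8. Since 14 = 8 + 4 + 2, 11^14 ≡ 8·13·6: 8·13 = 104 ≡ 12, then 12·6 = 72 ≡ 3. So 11^14 ≡ 3 (mod 23).
g(12): Repeated squaring mod 23: 12^1 ≡ 12, 12^2 ≡ 12² = 144 ≡ 6, 12^4 ≡ 6² = 36 ≡ 13, 12^8 ≡ 13² = 169 ≡ 8. Since 14 = 8 + 4 + 2, 12^14 ≡ 8·13·6: 8·13 = 104 ≡ 12, then 12·6 = 72 ≡ 3. So 12^14 ≡ 3 (mod 23).
So g(11) = g(12) = 3 while 11 ≠ 12, so g is not injective.
A non-injective map from the 23-element set ℤ_{23} to itself takes at most 22 distinct values, so it cannot be surjective. Thus g is not surjective.
Since g is not surjective, we determine |image(g)|. Computing x^14 mod 23 for each x (by repeated squaring, reducing mod 23 at every step), the values g(0), g(1), …, g(22) are: 0, 1, 8, 4, 18, 13, 9, 2, 6, 16, 12, 3, 3, 12, 16, 6, 2, 9, 13, 18, 4, 8, 1.
The distinct values are {0, 1, 2, 3, 4, 6, 8, 9, 12, 13, 16, 18}; there are 12 of them.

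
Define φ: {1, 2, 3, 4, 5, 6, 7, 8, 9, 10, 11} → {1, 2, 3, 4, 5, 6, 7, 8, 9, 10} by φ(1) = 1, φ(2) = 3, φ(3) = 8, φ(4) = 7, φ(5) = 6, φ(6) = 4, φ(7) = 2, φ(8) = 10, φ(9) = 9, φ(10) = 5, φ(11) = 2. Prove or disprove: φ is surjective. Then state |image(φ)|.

10

Every element of the codomain has a preimage: 1 = φ(1), 2 = φ(7), 3 = φ(2), 4 = φ(6), 5 = φ(10), 6 = φ(5), 7 = φ(4), 8 = φ(3), 9 = φ(9), 10 = φ(8).
Therefore φ is surjective.
The image of φ is {1, 2, 3, 4, 5, 6, 7, 8, 9, 10}, which has 10 elements.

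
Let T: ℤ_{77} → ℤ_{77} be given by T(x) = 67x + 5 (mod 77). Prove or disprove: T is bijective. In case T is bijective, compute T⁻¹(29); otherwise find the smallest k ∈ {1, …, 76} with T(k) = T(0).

13

Suppose T(a) = T(b) in ℤ_{77}. Then 67a + 5 ≡ 67b + 5 (mod 77), hence 67(a − b) ≡ 0 (mod 77).
Since gcd(67, 77) = 1, 67 is invertible modulo 77, therefore a − b ≡ 0 (mod 77), i.e. a = b.
We now compute 67⁻¹ mod 77 explicitly. Euclid's algorithm: 77 = 1·67 + 10, 67 = 6·10 + 7, 10 = 1·7 + 3, 7 = 2·3 + 1; back-substituting gives 1 = 23·67 − 20·77, so 67⁻¹ ≡ 23 (mod 77).
Then y ↦ 23(y − 5) is a two-sided inverse to T, so every y ∈ ℤ_{77} has a preimage.
Therefore T is bijective.
Since T is bijective, we find T⁻¹(29): we need 67x ≡ 29 − 5 ≡ 24 (mod 77). Using 67⁻¹ = 23: x ≡ 23·24 = 552 = 7·77 + 13, so x = 13.
Check: T(13) = 67·13 + 5 = 876 = 11·77 + 29 ≡ 29 (mod 77).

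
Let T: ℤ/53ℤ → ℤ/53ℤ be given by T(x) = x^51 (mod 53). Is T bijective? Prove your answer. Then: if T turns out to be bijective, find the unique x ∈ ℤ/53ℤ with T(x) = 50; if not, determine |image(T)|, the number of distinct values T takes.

Since 53 is prime, the nonzero elements of ℤ/53ℤ form a cyclic group of order 52.
As gcd(51, 52) = 1, raising to the 51st power is a bijection on this group: if u^51 ≡ v^51 then (uv^{−1})^51 = 1, and the only element of order dividing gcd(51, 52) = 1 is 1, so u = v.
With T(0) = 0 this makes T injective on all of ℤ/53ℤ, hence bijective (finite equal-size domain and codomain). In particular T is bijective.
Since T is bijective, we find the preimage of 50. The inverse of x ↦ x^51 on (ℤ/53ℤ)^× is x ↦ x^51, because 51·51 = 2601 = 50·52 + 1 ≡ 1 (mod 52) and x^{52} = 1 for x ≠ 0 (Fermat). So T⁻¹(50) = 50^51 mod 53.
Repeated squaring mod 53: 50^1 ≡ 50, 50^2 ≡ 50² = 2500 ≡ 9, 50^4 ≡ 9² = 81 ≡ 28, 50^8 ≡ 28² = 784 ≡ 42, 50^16 ≡ 42² = 1764 ≡ 15, 50^32 ≡ 15² = 225 ≡ 13. Since 51 = 32 + 16 + 2 + 1, 50^51 ≡ 13·15·9·50: 13·15 = 195 ≡ 36, then 36·9 = 324 ≡ 6, then 6·50 = 300 ≡ 35. So 50^51 ≡ 35 (mod 53).
Hence T⁻¹(50) = 35.

35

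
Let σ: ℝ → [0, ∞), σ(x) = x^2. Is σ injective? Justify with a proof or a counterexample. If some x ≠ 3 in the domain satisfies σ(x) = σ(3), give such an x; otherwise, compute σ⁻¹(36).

-3

σ(3) = 9 = (−3)^2 = σ(−3) (since 2 is even), with 3 ≠ −3. So σ is not injective.
For the follow-up, such an x exists: taking x = −3 ∈ ℝ gives σ(−3) = 9 = σ(3) with −3 ≠ 3.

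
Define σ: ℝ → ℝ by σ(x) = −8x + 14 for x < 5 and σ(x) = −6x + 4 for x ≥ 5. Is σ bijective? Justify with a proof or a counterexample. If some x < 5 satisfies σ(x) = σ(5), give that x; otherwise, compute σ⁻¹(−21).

35/8

Both pieces are strictly decreasing (slopes −8 and −6), so each is injective on its own interval.
The left piece maps (−∞, 5) onto (−26, ∞); the right piece maps [5, ∞) onto (−∞, −26].
Since −26 = −26, the images partition ℝ: σ is injective and surjective, hence bijective.
Because the two images are disjoint, no x < 5 has σ(x) = σ(5), so we compute σ⁻¹(−21): −21 lies in (−26, ∞), so solve −8x + 14 = −21: x = (−21 − 14)/(−8) = 35/8.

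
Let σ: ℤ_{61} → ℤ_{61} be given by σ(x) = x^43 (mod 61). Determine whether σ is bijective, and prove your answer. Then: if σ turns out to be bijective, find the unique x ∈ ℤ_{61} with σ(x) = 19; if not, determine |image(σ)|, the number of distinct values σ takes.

4

Since 61 is prime, the nonzero elements of ℤ_{61} form a cyclic group of order 60.
As gcd(43, 60) = 1, raising to the 43rd power is a bijection on this group: if x_1^43 ≡ x_2^43 then (x_1x_2^{−1})^43 = 1, and the only element of order dividing gcd(43, 60) = 1 is 1, so x_1 = x_2.
With σ(0) = 0 this makes σ injective on all of ℤ_{61}, hence bijective (finite equal-size domain and codomain). In particular σ is bijective.
Since σ is bijective, we find the preimage of 19. The inverse of x ↦ x^43 on (ℤ_{61})^× is x ↦ x^7, because 43·7 = 301 = 5·60 + 1 ≡ 1 (mod 60) and x^{60} = 1 for x ≠ 0 (Fermat). So σ⁻¹(19) = 19^7 mod 61.
Repeated squaring mod 61: 19^1 ≡ 19, 19^2 ≡ 19² = 361 ≡ 56, 19^4 ≡ 56² = 3136 ≡ 25. Since 7 = 4 + 2 + 1, 19^7 ≡ 25·56·19: 25·56 = 1400 ≡ 58, then 58·19 = 1102 ≡ 4. So 19^7 ≡ 4 (mod 61).
Hence σ⁻¹(19) = 4.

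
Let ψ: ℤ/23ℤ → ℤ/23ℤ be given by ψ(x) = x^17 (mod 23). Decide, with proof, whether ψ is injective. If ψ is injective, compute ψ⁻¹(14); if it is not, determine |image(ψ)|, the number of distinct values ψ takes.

Since 23 is prime, the nonzero elements of ℤ/23ℤ form a cyclic group of order 22.
As gcd(17, 22) = 1, raising to the 17th power is a bijection on this group: if s^17 ≡ t^17 then (st^{−1})^17 = 1, and the only element of order dividing gcd(17, 22) = 1 is 1, so s = t.
With ψ(0) = 0 this makes ψ injective on all of ℤ/23ℤ, hence bijective (finite equal-size domain and codomain). In particular ψ is injective.
Since ψ is injective, we find the preimage of 14. The inverse of x ↦ x^17 on (ℤ/23ℤ)^× is x ↦ x^13, because 17·13 = 221 = 10·22 + 1 ≡ 1 (mod 22) and x^{22} = 1 for x ≠ 0 (Fermat). So ψ⁻¹(14) = 14^13 mod 23.
Repeated squaring mod 23: 14^1 ≡ 14, 14^2 ≡ 14² = 196 ≡ 12, 14^4 ≡ 12² = 144 ≡ 6, 14^8 ≡ 6² = 36 ≡ 13. Since 13 = 8 + 4 + 1, 14^13 ≡ 13·6·14: 13·6 = 78 ≡ 9, then 9·14 = 126 ≡ 11. So 14^13 ≡ 11 (mod 23).
Hence ψ⁻¹(14) = 11.

11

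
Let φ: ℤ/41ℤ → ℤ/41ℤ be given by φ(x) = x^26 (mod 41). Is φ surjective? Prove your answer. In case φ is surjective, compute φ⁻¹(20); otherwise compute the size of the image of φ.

21

φ(20): Repeated squaring mod 41: 20^1 ≡ 20, 20^2 ≡ 20² = 400 ≡ 31, 20^4 ≡ 31² = 961 ≡ 18, 20^8 ≡ 18² = 324 ≡ 37, 20^16 ≡ 37² = 1369 ≡ 16. Since 26 = 16 + 8 + 2, 20^26 ≡ 16·37·31: 16·37 = 592 ≡ 18, then 18·31 = 558 ≡ 25. So 20^26 ≡ 25 (mod 41).
φ(21): Repeated squaring mod 41: 21^1 ≡ 21, 21^2 ≡ 21² = 441 ≡ 31, 21^4 ≡ 31² = 961 ≡ 18, 21^8 ≡ 18² = 324 ≡ 37, 21^16 ≡ 37² = 1369 ≡ 16. Since 26 = 16 + 8 + 2, 21^26 ≡ 16·37·31: 16·37 = 592 ≡ 18, then 18·31 = 558 ≡ 25. So 21^26 ≡ 25 (mod 41).
So φ(20) = φ(21) = 25 while 20 ≠ 21, therefore φ is not injective.
A non-injective map from the 41-element set ℤ/41ℤ to itself takes at most 40 distinct values, so it cannot be surjective. Therefore φ is not surjective.
Since φ is not surjective, we determine |image(φ)|. Computing x^26 mod 41 for each x (by repeated squaring, reducing mod 41 at every step), the values φ(0), φ(1), …, φ(40) are: 0, 1, 23, 9, 37, 4, 2, 21, 31, 40, 10, 8, 5, 39, 32, 36, 16, 33, 18, 20, 25, 25, 20, 18, 33, 16, 36, 32, 39, 5, 8, 10, 40, 31, 21, 2, 4, 37, 9, 23, 1.
The distinct values are {0, 1, 2, 4, 5, 8, 9, 10, 16, 18, 20, 21, 23, 25, 31, 32, 33, 36, 37, 39, 40}; there are 21 of them.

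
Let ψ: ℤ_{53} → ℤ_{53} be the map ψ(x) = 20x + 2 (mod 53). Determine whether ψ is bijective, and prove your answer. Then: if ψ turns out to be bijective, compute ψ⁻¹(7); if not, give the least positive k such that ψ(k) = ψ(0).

40

Suppose ψ(u) = ψ(v) in ℤ_{53}. Then 20u + 2 ≡ 20v + 2 (mod 53), so 20(u − v) ≡ 0 (mod 53).
Since gcd(20, 53) = 1, 20 is invertible modulo 53, thus u − v ≡ 0 (mod 53), i.e. u = v.
We now compute 20⁻¹ mod 53 explicitly. Euclid's algorithm: 53 = 2·20 + 13, 20 = 1·13 + 7, 13 = 1·7 + 6, 7 = 1·6 + 1; back-substituting gives 1 = 8·20 − 3·53, so 20⁻¹ ≡ 8 (mod 53).
For any y ∈ ℤ_{53}, x = 8(y − 2) mod 53 satisfies ψ(x) = 20·8(y − 2) + 2 ≡ y (since 20·8 ≡ 1 mod 53). So every y has a preimage.
Hence ψ is bijective.
Since ψ is bijective, we find ψ⁻¹(7): we need 20x ≡ 7 − 2 ≡ 5 (mod 53). Using 20⁻¹ = 8: x ≡ 8·5 = 40, so x = 40.
Check: ψ(40) = 20·40 + 2 = 802 = 15·53 + 7 ≡ 7 (mod 53).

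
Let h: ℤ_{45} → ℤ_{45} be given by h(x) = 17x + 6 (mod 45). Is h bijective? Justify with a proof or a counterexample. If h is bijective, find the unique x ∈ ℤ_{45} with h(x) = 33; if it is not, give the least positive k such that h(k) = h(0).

If h(u) = h(v), then 17u ≡ 17v (mod 45). Because gcd(17, 45) = 1, we may cancel 17 to get u ≡ v (mod 45).
We now compute 17⁻¹ mod 45 explicitly. Euclid's algorithm: 45 = 2·17 + 11, 17 = 1·11 + 6, 11 = 1·6 + 5, 6 = 1·5 + 1; back-substituting gives 1 = 8·17 − 3·45, so 17⁻¹ ≡ 8 (mod 45).
Then y ↦ 8(y − 6) is a two-sided inverse to h, so every y ∈ ℤ_{45} has a preimage.
Therefore h is bijective.
Since h is bijective, we find h⁻¹(33): we need 17x ≡ 33 − 6 ≡ 27 (mod 45). Using 17⁻¹ = 8: x ≡ 8·27 = 216 = 4·45 + 36, so x = 36.
Check: h(36) = 17·36 + 6 = 618 = 13·45 + 33 ≡ 33 (mod 45).

36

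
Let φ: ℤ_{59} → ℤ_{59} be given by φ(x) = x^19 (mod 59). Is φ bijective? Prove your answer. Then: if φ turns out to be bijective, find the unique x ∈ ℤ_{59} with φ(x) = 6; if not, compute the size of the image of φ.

Since 59 is prime, the nonzero elements of ℤ_{59} form a cyclic group of order 58.
As gcd(19, 58) = 1, raising to the 19th power is a bijection on this group: if s^19 ≡ t^19 then (st^{−1})^19 = 1, and the only element of order dividing gcd(19, 58) = 1 is 1, so s = t.
With φ(0) = 0 this makes φ injective on all of ℤ_{59}, hence bijective (finite equal-size domain and codomain). In particular φ is bijective.
Since φ is bijective, we find the preimage of 6. The inverse of x ↦ x^19 on (ℤ_{59})^× is x ↦ x^55, because 19·55 = 1045 = 18·58 + 1 ≡ 1 (mod 58) and x^{58} = 1 for x ≠ 0 (Fermat). So φ⁻¹(6) = 6^55 mod 59.
Repeated squaring mod 59: 6^1 ≡ 6, 6^2 ≡ 6² = 36, 6^4 ≡ 36² = 1296 ≡ 57, 6^8 ≡ 57² = 3249 ≡ 4, 6^16 ≡ 4² = 16, 6^32 ≡ 16² = 256 ≡ 20. Since 55 = 32 + 16 + 4 + 2 + 1, 6^55 ≡ 20·16·57·36·6: 20·16 = 320 ≡ 25, then 25·57 = 1425 ≡ 9, then 9·36 = 324 ≡ 29, then 29·6 = 174 ≡ 56. So 6^55 ≡ 56 (mod 59).
Hence φ⁻¹(6) = 56.

56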